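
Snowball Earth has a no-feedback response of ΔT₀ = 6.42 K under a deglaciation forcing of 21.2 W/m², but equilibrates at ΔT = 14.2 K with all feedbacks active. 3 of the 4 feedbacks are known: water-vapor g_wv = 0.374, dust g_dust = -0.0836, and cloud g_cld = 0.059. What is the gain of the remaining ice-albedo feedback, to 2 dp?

0.20

Amplification A = ΔT/ΔT₀ = 14.2/6.42 = 2.212.
Total gain g = 1 − 1/A = 1 − 1/2.212 = 0.5479.
Known gains sum to 0.374 − 0.0836 + 0.059 = 0.3494.
g_ice = 0.5479 − 0.3494 = 0.20.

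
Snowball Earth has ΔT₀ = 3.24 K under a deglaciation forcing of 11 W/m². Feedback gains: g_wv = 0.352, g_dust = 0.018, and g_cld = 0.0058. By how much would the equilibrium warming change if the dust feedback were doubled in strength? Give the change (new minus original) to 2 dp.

Original: g = 0.3758, ΔT = 3.24/(1−0.3758) = 5.1906 K.
With doubled dust: g' = 0.3938, ΔT' = 3.24/(1−0.3938) = 5.3448 K.
Change = 5.3448 − 5.1906 = 0.15 K.

0.15 K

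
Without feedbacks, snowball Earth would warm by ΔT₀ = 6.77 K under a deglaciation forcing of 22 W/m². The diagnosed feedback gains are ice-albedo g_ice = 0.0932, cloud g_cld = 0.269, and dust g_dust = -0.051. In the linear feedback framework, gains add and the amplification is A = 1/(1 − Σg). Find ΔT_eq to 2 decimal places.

Total gain g = 0.0932 + 0.269 − 0.051 = 0.3112.
Amplification A = 1/(1 − 0.3112) = 1.452.
ΔT = 6.77 × 1.452 = 9.83 K.

9.83 K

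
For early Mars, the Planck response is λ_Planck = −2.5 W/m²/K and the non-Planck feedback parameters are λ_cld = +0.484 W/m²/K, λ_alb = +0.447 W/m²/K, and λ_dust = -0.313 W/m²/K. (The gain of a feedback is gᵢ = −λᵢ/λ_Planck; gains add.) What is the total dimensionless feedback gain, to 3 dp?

0.247

Convert to gains: g_cld = 0.484/2.5 = 0.1936; g_alb = 0.447/2.5 = 0.1788; g_dust = -0.313/2.5 = -0.1252.
Total gain g = 0.2472.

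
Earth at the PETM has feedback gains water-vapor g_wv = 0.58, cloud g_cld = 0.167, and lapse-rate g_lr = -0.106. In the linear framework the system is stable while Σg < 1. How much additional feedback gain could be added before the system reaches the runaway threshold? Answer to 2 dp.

Current total gain = 0.58 + 0.167 − 0.106 = 0.641.
Margin to runaway = 1 − 0.641 = 0.36.

0.36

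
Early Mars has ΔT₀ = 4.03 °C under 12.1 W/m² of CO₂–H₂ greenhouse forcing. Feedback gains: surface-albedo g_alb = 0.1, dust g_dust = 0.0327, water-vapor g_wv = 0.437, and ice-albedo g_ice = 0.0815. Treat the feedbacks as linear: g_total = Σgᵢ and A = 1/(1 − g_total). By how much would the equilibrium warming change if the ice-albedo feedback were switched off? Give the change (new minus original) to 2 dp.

-2.19 °C

Original: g = 0.6512, ΔT = 4.03/(1−0.6512) = 11.5539 °C.
Without ice-albedo: g' = 0.5697, ΔT' = 4.03/(1−0.5697) = 9.3656 °C.
Change = 9.3656 − 11.5539 = -2.19 °C.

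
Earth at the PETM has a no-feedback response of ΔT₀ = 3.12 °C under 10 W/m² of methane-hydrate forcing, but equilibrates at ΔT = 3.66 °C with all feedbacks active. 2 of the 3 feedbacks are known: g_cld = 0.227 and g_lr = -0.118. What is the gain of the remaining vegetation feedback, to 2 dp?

Amplification A = ΔT/ΔT₀ = 3.66/3.12 = 1.173.
Total gain g = 1 − 1/A = 1 − 1/1.173 = 0.1475.
Known gains sum to 0.227 − 0.118 = 0.109.
g_veg = 0.1475 − 0.109 = 0.04.

0.04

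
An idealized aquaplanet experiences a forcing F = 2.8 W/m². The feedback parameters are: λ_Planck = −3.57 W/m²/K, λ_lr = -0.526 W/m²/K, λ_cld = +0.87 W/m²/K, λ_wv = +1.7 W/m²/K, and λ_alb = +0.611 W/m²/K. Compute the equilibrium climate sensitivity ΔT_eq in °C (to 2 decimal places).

3.06 °C

Net feedback parameter λ = (−3.57) + (-0.526) + (+0.87) + (+1.7) + (+0.611) = -0.915 W/m²/K.
ΔT = −F/λ = −2.8/(-0.915) = 3.06 °C.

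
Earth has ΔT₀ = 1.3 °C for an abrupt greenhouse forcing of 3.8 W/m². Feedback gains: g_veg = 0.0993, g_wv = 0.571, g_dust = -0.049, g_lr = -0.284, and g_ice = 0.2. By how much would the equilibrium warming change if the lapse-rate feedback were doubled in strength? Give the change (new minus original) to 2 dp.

-1.07 °C

Original: g = 0.5373, ΔT = 1.3/(1−0.5373) = 2.8096 °C.
With doubled lapse-rate: g' = 0.2533, ΔT' = 1.3/(1−0.2533) = 1.7410 °C.
Change = 1.7410 − 2.8096 = -1.07 °C.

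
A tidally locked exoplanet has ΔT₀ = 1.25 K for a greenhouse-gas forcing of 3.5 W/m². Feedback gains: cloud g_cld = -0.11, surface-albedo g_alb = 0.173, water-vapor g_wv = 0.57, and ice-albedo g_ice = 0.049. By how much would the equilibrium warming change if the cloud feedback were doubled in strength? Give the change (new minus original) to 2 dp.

-1.01 K

Original: g = 0.682, ΔT = 1.25/(1−0.682) = 3.9308 K.
With doubled cloud: g' = 0.572, ΔT' = 1.25/(1−0.572) = 2.9206 K.
Change = 2.9206 − 3.9308 = -1.01 K.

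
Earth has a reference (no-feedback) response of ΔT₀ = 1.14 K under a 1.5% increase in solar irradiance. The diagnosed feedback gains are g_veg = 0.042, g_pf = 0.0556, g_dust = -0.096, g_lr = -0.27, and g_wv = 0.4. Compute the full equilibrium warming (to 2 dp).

Total gain g = 0.042 + 0.0556 − 0.096 − 0.27 + 0.4 = 0.1316.
Amplification A = 1/(1 − 0.1316) = 1.152.
ΔT = 1.14 × 1.152 = 1.31 K.

1.31 K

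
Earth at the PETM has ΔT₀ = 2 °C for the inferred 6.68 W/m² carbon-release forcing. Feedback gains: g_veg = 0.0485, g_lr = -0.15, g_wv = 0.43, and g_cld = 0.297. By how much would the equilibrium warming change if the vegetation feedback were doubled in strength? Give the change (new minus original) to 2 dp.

Original: g = 0.6255, ΔT = 2/(1−0.6255) = 5.3405 °C.
With doubled vegetation: g' = 0.674, ΔT' = 2/(1−0.674) = 6.1350 °C.
Change = 6.1350 − 5.3405 = 0.79 °C.

0.79 °C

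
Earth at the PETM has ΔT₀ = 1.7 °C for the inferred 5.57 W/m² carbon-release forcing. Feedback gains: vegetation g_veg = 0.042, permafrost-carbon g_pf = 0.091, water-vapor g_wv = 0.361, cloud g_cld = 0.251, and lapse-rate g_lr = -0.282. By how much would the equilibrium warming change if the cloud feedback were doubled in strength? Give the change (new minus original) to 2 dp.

Original: g = 0.463, ΔT = 1.7/(1−0.463) = 3.1657 °C.
With doubled cloud: g' = 0.714, ΔT' = 1.7/(1−0.714) = 5.9441 °C.
Change = 5.9441 − 3.1657 = 2.78 °C.

2.78 °C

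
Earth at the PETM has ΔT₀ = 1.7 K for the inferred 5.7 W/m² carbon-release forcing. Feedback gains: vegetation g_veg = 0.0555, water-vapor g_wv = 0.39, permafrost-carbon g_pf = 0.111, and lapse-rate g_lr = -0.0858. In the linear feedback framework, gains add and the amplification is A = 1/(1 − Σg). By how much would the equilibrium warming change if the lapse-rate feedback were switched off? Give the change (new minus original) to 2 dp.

0.62 K

Original: g = 0.4707, ΔT = 1.7/(1−0.4707) = 3.2118 K.
Without lapse-rate: g' = 0.5565, ΔT' = 1.7/(1−0.5565) = 3.8331 K.
Change = 3.8331 − 3.2118 = 0.62 K.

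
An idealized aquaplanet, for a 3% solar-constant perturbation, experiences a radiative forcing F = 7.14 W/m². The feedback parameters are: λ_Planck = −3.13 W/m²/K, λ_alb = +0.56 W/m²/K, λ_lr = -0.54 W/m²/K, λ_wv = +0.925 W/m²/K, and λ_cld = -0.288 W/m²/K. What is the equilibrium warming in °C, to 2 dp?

2.89 °C

Net feedback parameter λ = (−3.13) + (+0.56) + (-0.54) + (+0.925) + (-0.288) = -2.473 W/m²/K.
ΔT = −F/λ = −7.14/(-2.473) = 2.89 °C.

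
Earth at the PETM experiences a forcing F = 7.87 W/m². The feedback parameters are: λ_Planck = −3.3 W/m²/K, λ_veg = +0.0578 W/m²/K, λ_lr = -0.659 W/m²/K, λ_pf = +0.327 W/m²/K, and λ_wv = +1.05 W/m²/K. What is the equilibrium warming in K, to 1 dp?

Net feedback parameter λ = (−3.3) + (+0.0578) + (-0.659) + (+0.327) + (+1.05) = -2.5242 W/m²/K.
ΔT = −F/λ = −7.87/(-2.5242) = 3.1 K.

3.1 K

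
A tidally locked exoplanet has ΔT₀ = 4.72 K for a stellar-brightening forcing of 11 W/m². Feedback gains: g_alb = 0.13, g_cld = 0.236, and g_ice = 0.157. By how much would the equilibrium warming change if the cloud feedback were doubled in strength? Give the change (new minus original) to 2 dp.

9.69 K

Original: g = 0.523, ΔT = 4.72/(1−0.523) = 9.8952 K.
With doubled cloud: g' = 0.759, ΔT' = 4.72/(1−0.759) = 19.5851 K.
Change = 19.5851 − 9.8952 = 9.69 K.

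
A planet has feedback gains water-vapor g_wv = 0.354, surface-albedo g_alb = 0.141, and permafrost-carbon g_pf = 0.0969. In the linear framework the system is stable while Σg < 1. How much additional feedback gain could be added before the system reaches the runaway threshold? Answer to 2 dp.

Current total gain = 0.354 + 0.141 + 0.0969 = 0.5919.
Margin to runaway = 1 − 0.5919 = 0.41.

0.41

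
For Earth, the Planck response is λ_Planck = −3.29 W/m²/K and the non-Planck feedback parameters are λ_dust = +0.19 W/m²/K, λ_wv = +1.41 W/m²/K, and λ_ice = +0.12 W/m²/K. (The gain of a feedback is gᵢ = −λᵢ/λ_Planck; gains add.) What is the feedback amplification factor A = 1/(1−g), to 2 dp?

Convert to gains: g_dust = 0.19/3.29 = 0.05775; g_wv = 1.41/3.29 = 0.4286; g_ice = 0.12/3.29 = 0.03647.
Total gain g = 0.52282.
A = 1/(1 − 0.52282) = 2.10.

2.10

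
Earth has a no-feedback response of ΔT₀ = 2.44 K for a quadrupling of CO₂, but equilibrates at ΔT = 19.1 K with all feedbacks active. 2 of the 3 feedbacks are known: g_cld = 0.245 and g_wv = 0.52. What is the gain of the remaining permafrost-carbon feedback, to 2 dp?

0.11

Amplification A = ΔT/ΔT₀ = 19.1/2.44 = 7.828.
Total gain g = 1 − 1/A = 1 − 1/7.828 = 0.8723.
Known gains sum to 0.245 + 0.52 = 0.765.
g_pf = 0.8723 − 0.765 = 0.11.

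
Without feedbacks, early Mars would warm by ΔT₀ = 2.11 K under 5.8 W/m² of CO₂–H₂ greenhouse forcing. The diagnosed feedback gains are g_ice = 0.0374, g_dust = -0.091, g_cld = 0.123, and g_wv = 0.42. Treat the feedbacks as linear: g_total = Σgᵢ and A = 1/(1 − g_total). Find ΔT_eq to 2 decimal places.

Total gain g = 0.0374 − 0.091 + 0.123 + 0.42 = 0.4894.
Amplification A = 1/(1 − 0.4894) = 1.958.
ΔT = 2.11 × 1.958 = 4.13 K.

4.13 K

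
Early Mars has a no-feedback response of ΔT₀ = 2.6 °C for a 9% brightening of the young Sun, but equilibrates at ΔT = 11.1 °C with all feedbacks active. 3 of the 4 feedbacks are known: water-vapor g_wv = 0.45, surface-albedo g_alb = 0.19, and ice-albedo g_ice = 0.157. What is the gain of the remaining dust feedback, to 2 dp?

-0.03

Amplification A = ΔT/ΔT₀ = 11.1/2.6 = 4.269.
Total gain g = 1 − 1/A = 1 − 1/4.269 = 0.7658.
Known gains sum to 0.45 + 0.19 + 0.157 = 0.797.
g_dust = 0.7658 − 0.797 = -0.03.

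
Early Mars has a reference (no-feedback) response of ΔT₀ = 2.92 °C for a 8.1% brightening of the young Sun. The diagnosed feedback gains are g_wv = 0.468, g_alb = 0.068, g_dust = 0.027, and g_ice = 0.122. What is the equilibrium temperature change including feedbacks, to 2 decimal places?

9.27 °C

Total gain g = 0.468 + 0.068 + 0.027 + 0.122 = 0.685.
Amplification A = 1/(1 − 0.685) = 3.175.
ΔT = 2.92 × 3.175 = 9.27 °C.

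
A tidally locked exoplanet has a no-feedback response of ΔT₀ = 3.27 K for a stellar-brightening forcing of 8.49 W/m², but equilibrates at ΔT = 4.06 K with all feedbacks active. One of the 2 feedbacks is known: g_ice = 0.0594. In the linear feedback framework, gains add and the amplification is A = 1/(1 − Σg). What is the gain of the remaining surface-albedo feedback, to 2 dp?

Amplification A = ΔT/ΔT₀ = 4.06/3.27 = 1.242.
Total gain g = 1 − 1/A = 1 − 1/1.242 = 0.1948.
The known gain is 0.0594.
g_alb = 0.1948 − 0.0594 = 0.14.

0.14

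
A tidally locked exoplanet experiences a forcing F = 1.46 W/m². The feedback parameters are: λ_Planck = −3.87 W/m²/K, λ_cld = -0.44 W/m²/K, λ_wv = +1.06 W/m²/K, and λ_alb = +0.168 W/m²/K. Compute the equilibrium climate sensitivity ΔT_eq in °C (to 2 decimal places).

0.47 °C

Net feedback parameter λ = (−3.87) + (-0.44) + (+1.06) + (+0.168) = -3.082 W/m²/K.
ΔT = −F/λ = −1.46/(-3.082) = 0.47 °C.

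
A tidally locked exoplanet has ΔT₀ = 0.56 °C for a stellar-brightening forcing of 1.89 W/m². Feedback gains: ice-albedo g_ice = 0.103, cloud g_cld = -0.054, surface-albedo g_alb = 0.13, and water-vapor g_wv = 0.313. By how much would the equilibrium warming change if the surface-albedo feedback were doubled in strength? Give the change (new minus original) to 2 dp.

Original: g = 0.492, ΔT = 0.56/(1−0.492) = 1.1024 °C.
With doubled surface-albedo: g' = 0.622, ΔT' = 0.56/(1−0.622) = 1.4815 °C.
Change = 1.4815 − 1.1024 = 0.38 °C.

0.38 °C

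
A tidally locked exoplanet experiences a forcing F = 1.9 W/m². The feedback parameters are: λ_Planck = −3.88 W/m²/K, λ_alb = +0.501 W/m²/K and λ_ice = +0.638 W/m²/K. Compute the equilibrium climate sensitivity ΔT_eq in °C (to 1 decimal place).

Net feedback parameter λ = (−3.88) + (+0.501) + (+0.638) = -2.741 W/m²/K.
ΔT = −F/λ = −1.9/(-2.741) = 0.7 °C.

0.7 °C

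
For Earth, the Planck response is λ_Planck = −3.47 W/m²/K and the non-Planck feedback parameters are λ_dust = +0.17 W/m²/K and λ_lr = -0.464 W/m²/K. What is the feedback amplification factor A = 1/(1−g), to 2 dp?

0.92

Convert to gains: g_dust = 0.17/3.47 = 0.04899; g_lr = -0.464/3.47 = -0.1337.
Total gain g = -0.08471.
A = 1/(1 + 0.08471) = 0.92.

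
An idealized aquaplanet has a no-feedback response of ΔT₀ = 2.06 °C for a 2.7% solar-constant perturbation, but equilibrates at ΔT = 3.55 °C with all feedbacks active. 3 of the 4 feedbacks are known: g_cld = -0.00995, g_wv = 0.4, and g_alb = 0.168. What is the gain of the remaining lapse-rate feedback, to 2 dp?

Amplification A = ΔT/ΔT₀ = 3.55/2.06 = 1.723.
Total gain g = 1 − 1/A = 1 − 1/1.723 = 0.4196.
Known gains sum to -0.00995 + 0.4 + 0.168 = 0.55805.
g_lr = 0.4196 − 0.55805 = -0.14.

-0.14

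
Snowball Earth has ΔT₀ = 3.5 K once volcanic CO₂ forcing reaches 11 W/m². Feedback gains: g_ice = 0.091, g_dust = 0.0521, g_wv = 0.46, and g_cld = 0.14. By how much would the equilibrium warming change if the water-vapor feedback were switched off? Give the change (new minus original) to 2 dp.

-8.74 K

Original: g = 0.7431, ΔT = 3.5/(1−0.7431) = 13.6240 K.
Without water-vapor: g' = 0.2831, ΔT' = 3.5/(1−0.2831) = 4.8821 K.
Change = 4.8821 − 13.6240 = -8.74 K.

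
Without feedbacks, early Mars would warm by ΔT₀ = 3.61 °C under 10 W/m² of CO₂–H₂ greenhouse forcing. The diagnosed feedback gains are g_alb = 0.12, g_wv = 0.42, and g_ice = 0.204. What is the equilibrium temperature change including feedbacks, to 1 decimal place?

14.1 °C

Total gain g = 0.12 + 0.42 + 0.204 = 0.744.
Amplification A = 1/(1 − 0.744) = 3.906.
ΔT = 3.61 × 3.906 = 14.1 °C.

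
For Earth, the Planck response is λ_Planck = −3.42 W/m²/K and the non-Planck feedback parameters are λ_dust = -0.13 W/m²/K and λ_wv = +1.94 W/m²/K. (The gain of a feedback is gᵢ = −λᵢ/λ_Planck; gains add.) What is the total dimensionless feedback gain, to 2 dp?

Convert to gains: g_dust = -0.13/3.42 = -0.03801; g_wv = 1.94/3.42 = 0.5673.
Total gain g = 0.52929.

0.53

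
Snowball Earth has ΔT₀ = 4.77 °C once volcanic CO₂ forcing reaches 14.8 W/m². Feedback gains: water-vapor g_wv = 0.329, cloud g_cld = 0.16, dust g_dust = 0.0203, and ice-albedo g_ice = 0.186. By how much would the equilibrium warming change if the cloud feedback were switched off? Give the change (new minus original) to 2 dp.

-5.39 °C

Original: g = 0.6953, ΔT = 4.77/(1−0.6953) = 15.6547 °C.
Without cloud: g' = 0.5353, ΔT' = 4.77/(1−0.5353) = 10.2647 °C.
Change = 10.2647 − 15.6547 = -5.39 °C.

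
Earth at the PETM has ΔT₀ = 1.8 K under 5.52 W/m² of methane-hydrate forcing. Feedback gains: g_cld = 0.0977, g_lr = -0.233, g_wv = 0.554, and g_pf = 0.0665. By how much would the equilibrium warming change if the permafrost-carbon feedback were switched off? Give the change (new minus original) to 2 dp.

-0.40 K

Original: g = 0.4852, ΔT = 1.8/(1−0.4852) = 3.4965 K.
Without permafrost-carbon: g' = 0.4187, ΔT' = 1.8/(1−0.4187) = 3.0965 K.
Change = 3.0965 − 3.4965 = -0.40 K.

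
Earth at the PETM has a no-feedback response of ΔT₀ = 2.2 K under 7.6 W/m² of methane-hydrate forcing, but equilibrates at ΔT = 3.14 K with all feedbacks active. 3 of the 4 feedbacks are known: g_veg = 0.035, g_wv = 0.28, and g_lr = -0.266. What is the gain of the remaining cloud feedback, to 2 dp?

Amplification A = ΔT/ΔT₀ = 3.14/2.2 = 1.427.
Total gain g = 1 − 1/A = 1 − 1/1.427 = 0.2992.
Known gains sum to 0.035 + 0.28 − 0.266 = 0.049.
g_cld = 0.2992 − 0.049 = 0.25.

0.25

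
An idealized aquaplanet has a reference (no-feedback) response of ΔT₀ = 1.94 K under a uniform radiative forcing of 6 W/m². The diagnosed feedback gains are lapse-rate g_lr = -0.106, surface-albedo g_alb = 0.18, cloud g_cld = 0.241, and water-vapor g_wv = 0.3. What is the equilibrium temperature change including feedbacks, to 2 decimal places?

5.04 K

Total gain g = -0.106 + 0.18 + 0.241 + 0.3 = 0.615.
Amplification A = 1/(1 − 0.615) = 2.597.
ΔT = 1.94 × 2.597 = 5.04 K.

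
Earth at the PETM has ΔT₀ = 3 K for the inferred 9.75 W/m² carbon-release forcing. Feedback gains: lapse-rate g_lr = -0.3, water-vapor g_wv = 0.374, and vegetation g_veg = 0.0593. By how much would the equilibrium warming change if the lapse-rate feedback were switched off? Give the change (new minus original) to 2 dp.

Original: g = 0.1333, ΔT = 3/(1−0.1333) = 3.4614 K.
Without lapse-rate: g' = 0.4333, ΔT' = 3/(1−0.4333) = 5.2938 K.
Change = 5.2938 − 3.4614 = 1.83 K.

1.83 K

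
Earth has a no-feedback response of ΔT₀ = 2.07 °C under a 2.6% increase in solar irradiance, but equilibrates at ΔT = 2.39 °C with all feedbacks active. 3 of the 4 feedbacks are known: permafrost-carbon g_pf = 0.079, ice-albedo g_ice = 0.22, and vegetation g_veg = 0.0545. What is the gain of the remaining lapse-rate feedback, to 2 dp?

Amplification A = ΔT/ΔT₀ = 2.39/2.07 = 1.155.
Total gain g = 1 − 1/A = 1 − 1/1.155 = 0.1342.
Known gains sum to 0.079 + 0.22 + 0.0545 = 0.3535.
g_lr = 0.1342 − 0.3535 = -0.22.

-0.22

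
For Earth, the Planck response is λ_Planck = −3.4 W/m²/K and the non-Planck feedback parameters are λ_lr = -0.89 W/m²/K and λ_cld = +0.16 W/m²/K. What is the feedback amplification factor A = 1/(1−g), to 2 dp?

0.82

Convert to gains: g_lr = -0.89/3.4 = -0.2618; g_cld = 0.16/3.4 = 0.04706.
Total gain g = -0.21474.
A = 1/(1 + 0.21474) = 0.82.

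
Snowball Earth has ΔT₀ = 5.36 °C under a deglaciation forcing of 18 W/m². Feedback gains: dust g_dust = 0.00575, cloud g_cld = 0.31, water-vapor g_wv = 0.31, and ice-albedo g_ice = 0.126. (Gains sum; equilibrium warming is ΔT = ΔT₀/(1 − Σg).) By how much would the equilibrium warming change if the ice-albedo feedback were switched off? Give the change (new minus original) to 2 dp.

Original: g = 0.75175, ΔT = 5.36/(1−0.75175) = 21.5911 °C.
Without ice-albedo: g' = 0.62575, ΔT' = 5.36/(1−0.62575) = 14.3220 °C.
Change = 14.3220 − 21.5911 = -7.27 °C.

-7.27 °C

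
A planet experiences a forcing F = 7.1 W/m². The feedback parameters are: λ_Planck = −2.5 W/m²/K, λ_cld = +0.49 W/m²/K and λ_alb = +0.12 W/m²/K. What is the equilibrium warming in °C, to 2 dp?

Net feedback parameter λ = (−2.5) + (+0.49) + (+0.12) = -1.89 W/m²/K.
ΔT = −F/λ = −7.1/(-1.89) = 3.76 °C.

3.76 °C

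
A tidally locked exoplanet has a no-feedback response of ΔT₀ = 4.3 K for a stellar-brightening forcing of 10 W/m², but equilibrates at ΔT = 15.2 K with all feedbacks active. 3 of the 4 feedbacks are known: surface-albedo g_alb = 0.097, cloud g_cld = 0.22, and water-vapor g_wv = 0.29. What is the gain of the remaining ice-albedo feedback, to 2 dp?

0.11

Amplification A = ΔT/ΔT₀ = 15.2/4.3 = 3.535.
Total gain g = 1 − 1/A = 1 − 1/3.535 = 0.7171.
Known gains sum to 0.097 + 0.22 + 0.29 = 0.607.
g_ice = 0.7171 − 0.607 = 0.11.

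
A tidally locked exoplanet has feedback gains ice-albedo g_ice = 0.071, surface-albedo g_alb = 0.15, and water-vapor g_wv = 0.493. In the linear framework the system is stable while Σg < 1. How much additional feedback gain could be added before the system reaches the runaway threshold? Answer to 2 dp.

0.29

Current total gain = 0.071 + 0.15 + 0.493 = 0.714.
Margin to runaway = 1 − 0.714 = 0.29.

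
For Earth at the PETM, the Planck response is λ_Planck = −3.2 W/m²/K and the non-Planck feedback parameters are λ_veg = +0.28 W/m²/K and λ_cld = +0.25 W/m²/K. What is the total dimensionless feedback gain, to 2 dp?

0.17

Convert to gains: g_veg = 0.28/3.2 = 0.0875; g_cld = 0.25/3.2 = 0.07812.
Total gain g = 0.16562.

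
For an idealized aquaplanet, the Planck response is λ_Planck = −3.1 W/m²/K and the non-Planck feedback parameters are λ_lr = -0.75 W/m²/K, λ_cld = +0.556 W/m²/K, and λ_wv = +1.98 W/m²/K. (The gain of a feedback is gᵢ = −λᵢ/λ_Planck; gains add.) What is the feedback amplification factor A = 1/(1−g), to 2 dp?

2.36

Convert to gains: g_lr = -0.75/3.1 = -0.2419; g_cld = 0.556/3.1 = 0.1794; g_wv = 1.98/3.1 = 0.6387.
Total gain g = 0.5762.
A = 1/(1 − 0.5762) = 2.36.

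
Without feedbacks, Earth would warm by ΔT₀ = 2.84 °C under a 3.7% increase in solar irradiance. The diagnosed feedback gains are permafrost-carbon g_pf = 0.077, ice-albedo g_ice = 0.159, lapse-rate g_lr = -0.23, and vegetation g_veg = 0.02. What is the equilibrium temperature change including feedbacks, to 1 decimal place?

Total gain g = 0.077 + 0.159 − 0.23 + 0.02 = 0.026.
Amplification A = 1/(1 − 0.026) = 1.027.
ΔT = 2.84 × 1.027 = 2.9 °C.

2.9 °C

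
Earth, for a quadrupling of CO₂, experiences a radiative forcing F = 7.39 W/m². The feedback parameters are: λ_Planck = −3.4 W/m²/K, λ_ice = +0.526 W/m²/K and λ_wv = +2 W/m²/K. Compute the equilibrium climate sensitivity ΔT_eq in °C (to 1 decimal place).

8.5 °C

Net feedback parameter λ = (−3.4) + (+0.526) + (+2) = -0.874 W/m²/K.
ΔT = −F/λ = −7.39/(-0.874) = 8.5 °C.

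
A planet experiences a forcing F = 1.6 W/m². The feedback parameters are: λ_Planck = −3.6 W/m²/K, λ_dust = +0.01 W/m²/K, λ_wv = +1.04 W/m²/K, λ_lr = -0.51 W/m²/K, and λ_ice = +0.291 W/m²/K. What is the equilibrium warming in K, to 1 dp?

0.6 K

Net feedback parameter λ = (−3.6) + (+0.01) + (+1.04) + (-0.51) + (+0.291) = -2.769 W/m²/K.
ΔT = −F/λ = −1.6/(-2.769) = 0.6 K.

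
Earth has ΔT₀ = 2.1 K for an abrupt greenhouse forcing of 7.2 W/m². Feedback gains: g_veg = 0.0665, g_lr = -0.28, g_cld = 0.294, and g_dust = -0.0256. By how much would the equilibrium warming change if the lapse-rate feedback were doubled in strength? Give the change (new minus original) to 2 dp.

Original: g = 0.0549, ΔT = 2.1/(1−0.0549) = 2.2220 K.
With doubled lapse-rate: g' = -0.2251, ΔT' = 2.1/(1+0.2251) = 1.7141 K.
Change = 1.7141 − 2.2220 = -0.51 K.

-0.51 K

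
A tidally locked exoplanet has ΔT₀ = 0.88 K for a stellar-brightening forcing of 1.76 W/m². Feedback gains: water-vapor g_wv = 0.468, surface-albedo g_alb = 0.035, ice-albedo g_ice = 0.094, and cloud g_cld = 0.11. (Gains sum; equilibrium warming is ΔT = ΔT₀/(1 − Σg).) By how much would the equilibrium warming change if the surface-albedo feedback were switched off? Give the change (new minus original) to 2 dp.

Original: g = 0.707, ΔT = 0.88/(1−0.707) = 3.0034 K.
Without surface-albedo: g' = 0.672, ΔT' = 0.88/(1−0.672) = 2.6829 K.
Change = 2.6829 − 3.0034 = -0.32 K.

-0.32 K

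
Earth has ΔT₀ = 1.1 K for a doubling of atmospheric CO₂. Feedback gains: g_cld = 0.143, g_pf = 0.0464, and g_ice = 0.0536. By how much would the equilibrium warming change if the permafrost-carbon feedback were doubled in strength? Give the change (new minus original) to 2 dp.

Original: g = 0.243, ΔT = 1.1/(1−0.243) = 1.4531 K.
With doubled permafrost-carbon: g' = 0.2894, ΔT' = 1.1/(1−0.2894) = 1.5480 K.
Change = 1.5480 − 1.4531 = 0.09 K.

0.09 K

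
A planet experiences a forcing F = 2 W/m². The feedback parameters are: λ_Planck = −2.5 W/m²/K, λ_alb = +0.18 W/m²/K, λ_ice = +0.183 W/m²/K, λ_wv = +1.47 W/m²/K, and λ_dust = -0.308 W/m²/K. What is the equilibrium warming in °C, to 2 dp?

2.05 °C

Net feedback parameter λ = (−2.5) + (+0.18) + (+0.183) + (+1.47) + (-0.308) = -0.975 W/m²/K.
ΔT = −F/λ = −2/(-0.975) = 2.05 °C.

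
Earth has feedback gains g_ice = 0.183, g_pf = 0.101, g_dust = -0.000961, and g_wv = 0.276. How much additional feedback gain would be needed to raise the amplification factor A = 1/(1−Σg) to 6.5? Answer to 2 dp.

0.29

Current total gain = 0.559039.
Target gain for A = 6.5: g* = 1 − 1/6.5 = 0.8462.
Additional gain needed = 0.8462 − 0.559039 = 0.29.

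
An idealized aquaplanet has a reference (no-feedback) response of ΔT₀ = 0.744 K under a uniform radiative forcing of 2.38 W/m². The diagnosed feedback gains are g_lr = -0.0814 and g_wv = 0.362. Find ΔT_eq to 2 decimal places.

Total gain g = -0.0814 + 0.362 = 0.2806.
Amplification A = 1/(1 − 0.2806) = 1.39.
ΔT = 0.744 × 1.39 = 1.03 K.

1.03 K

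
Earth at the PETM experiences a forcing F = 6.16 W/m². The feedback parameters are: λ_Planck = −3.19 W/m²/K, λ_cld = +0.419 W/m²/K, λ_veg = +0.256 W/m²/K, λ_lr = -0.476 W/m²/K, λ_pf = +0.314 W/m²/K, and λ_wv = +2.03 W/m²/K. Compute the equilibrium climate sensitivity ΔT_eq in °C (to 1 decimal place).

9.5 °C

Net feedback parameter λ = (−3.19) + (+0.419) + (+0.256) + (-0.476) + (+0.314) + (+2.03) = -0.647 W/m²/K.
ΔT = −F/λ = −6.16/(-0.647) = 9.5 °C.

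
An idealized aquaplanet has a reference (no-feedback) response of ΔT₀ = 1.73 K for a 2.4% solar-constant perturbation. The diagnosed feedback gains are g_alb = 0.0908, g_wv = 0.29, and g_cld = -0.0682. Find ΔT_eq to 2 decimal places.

Total gain g = 0.0908 + 0.29 − 0.0682 = 0.3126.
Amplification A = 1/(1 − 0.3126) = 1.455.
ΔT = 1.73 × 1.455 = 2.52 K.

2.52 K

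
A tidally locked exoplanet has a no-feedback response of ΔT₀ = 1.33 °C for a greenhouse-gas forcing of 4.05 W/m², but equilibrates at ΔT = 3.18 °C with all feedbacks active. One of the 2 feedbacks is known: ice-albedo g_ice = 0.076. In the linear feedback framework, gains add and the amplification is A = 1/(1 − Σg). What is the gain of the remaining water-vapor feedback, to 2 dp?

0.51

Amplification A = ΔT/ΔT₀ = 3.18/1.33 = 2.391.
Total gain g = 1 − 1/A = 1 − 1/2.391 = 0.5818.
The known gain is 0.076.
g_wv = 0.5818 − 0.076 = 0.51.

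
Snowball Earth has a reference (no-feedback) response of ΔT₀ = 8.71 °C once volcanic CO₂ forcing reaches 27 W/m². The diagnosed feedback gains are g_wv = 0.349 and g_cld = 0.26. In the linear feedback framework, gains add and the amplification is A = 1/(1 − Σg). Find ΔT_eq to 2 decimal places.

22.28 °C

Total gain g = 0.349 + 0.26 = 0.609.
Amplification A = 1/(1 − 0.609) = 2.558.
ΔT = 8.71 × 2.558 = 22.28 °C.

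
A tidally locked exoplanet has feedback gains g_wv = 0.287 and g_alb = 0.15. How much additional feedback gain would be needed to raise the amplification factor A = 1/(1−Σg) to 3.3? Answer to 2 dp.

0.26

Current total gain = 0.437.
Target gain for A = 3.3: g* = 1 − 1/3.3 = 0.697.
Additional gain needed = 0.697 − 0.437 = 0.26.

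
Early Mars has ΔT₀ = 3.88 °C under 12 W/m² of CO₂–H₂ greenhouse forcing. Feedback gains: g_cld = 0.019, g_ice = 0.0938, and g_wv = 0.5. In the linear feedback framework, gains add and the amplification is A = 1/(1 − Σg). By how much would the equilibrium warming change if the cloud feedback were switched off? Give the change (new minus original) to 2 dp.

-0.47 °C

Original: g = 0.6128, ΔT = 3.88/(1−0.6128) = 10.0207 °C.
Without cloud: g' = 0.5938, ΔT' = 3.88/(1−0.5938) = 9.5519 °C.
Change = 9.5519 − 10.0207 = -0.47 °C.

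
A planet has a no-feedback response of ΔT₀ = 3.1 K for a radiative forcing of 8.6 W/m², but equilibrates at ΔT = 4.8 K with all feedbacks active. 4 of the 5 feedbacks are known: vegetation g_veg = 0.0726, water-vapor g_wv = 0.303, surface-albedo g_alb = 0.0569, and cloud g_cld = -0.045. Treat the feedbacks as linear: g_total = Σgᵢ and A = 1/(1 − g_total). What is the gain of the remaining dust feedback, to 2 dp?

-0.03

Amplification A = ΔT/ΔT₀ = 4.8/3.1 = 1.548.
Total gain g = 1 − 1/A = 1 − 1/1.548 = 0.354.
Known gains sum to 0.0726 + 0.303 + 0.0569 − 0.045 = 0.3875.
g_dust = 0.354 − 0.3875 = -0.03.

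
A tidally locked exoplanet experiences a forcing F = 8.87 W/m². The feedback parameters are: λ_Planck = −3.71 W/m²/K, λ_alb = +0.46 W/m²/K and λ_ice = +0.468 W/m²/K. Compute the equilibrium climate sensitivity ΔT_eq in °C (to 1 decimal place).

Net feedback parameter λ = (−3.71) + (+0.46) + (+0.468) = -2.782 W/m²/K.
ΔT = −F/λ = −8.87/(-2.782) = 3.2 °C.

3.2 °C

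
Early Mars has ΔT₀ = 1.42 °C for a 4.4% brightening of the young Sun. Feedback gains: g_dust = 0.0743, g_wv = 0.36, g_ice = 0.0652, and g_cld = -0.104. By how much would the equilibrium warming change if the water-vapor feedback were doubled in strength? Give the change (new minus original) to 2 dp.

3.46 °C

Original: g = 0.3955, ΔT = 1.42/(1−0.3955) = 2.3490 °C.
With doubled water-vapor: g' = 0.7555, ΔT' = 1.42/(1−0.7555) = 5.8078 °C.
Change = 5.8078 − 2.3490 = 3.46 °C.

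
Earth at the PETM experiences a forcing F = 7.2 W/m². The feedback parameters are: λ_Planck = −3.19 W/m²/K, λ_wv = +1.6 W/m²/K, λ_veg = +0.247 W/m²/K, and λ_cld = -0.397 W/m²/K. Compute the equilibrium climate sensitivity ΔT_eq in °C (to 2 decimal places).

4.14 °C

Net feedback parameter λ = (−3.19) + (+1.6) + (+0.247) + (-0.397) = -1.74 W/m²/K.
ΔT = −F/λ = −7.2/(-1.74) = 4.14 °C.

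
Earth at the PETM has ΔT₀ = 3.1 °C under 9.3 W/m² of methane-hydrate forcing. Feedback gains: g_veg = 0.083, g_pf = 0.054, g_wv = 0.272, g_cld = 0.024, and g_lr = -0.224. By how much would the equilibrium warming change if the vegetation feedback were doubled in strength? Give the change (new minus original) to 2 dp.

0.46 °C

Original: g = 0.209, ΔT = 3.1/(1−0.209) = 3.9191 °C.
With doubled vegetation: g' = 0.292, ΔT' = 3.1/(1−0.292) = 4.3785 °C.
Change = 4.3785 − 3.9191 = 0.46 °C.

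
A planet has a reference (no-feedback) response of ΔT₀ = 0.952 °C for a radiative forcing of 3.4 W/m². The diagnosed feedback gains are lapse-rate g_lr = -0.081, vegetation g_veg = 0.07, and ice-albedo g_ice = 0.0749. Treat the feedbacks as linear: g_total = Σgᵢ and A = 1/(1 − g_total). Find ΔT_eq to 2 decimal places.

1.02 °C

Total gain g = -0.081 + 0.07 + 0.0749 = 0.0639.
Amplification A = 1/(1 − 0.0639) = 1.068.
ΔT = 0.952 × 1.068 = 1.02 °C.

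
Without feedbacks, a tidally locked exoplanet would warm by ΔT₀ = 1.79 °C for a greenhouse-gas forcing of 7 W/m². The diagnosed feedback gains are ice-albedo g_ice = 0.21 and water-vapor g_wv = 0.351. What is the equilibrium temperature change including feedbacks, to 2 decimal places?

4.08 °C

Total gain g = 0.21 + 0.351 = 0.561.
Amplification A = 1/(1 − 0.561) = 2.278.
ΔT = 1.79 × 2.278 = 4.08 °C.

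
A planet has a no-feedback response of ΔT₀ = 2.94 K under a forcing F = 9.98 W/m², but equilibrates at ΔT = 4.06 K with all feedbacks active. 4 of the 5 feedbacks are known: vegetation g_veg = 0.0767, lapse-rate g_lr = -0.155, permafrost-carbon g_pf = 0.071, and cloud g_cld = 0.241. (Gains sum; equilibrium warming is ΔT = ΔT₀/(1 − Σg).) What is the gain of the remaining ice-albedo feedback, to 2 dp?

0.04

Amplification A = ΔT/ΔT₀ = 4.06/2.94 = 1.381.
Total gain g = 1 − 1/A = 1 − 1/1.381 = 0.2759.
Known gains sum to 0.0767 − 0.155 + 0.071 + 0.241 = 0.2337.
g_ice = 0.2759 − 0.2337 = 0.04.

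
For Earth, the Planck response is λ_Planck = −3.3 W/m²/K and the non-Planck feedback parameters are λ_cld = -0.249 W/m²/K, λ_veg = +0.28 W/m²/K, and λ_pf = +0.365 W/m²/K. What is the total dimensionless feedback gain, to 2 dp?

0.12

Convert to gains: g_cld = -0.249/3.3 = -0.07545; g_veg = 0.28/3.3 = 0.08485; g_pf = 0.365/3.3 = 0.1106.
Total gain g = 0.12.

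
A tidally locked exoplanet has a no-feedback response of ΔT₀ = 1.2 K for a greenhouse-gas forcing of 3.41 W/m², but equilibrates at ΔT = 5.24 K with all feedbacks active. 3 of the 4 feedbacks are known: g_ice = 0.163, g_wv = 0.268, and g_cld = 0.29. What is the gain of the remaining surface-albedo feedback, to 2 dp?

0.05

Amplification A = ΔT/ΔT₀ = 5.24/1.2 = 4.367.
Total gain g = 1 − 1/A = 1 − 1/4.367 = 0.771.
Known gains sum to 0.163 + 0.268 + 0.29 = 0.721.
g_alb = 0.771 − 0.721 = 0.05.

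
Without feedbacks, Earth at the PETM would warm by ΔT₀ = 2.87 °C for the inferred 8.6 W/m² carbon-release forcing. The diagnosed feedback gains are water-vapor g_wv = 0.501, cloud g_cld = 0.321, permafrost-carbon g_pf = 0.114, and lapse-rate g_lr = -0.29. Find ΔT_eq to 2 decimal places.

Total gain g = 0.501 + 0.321 + 0.114 − 0.29 = 0.646.
Amplification A = 1/(1 − 0.646) = 2.825.
ΔT = 2.87 × 2.825 = 8.11 °C.

8.11 °C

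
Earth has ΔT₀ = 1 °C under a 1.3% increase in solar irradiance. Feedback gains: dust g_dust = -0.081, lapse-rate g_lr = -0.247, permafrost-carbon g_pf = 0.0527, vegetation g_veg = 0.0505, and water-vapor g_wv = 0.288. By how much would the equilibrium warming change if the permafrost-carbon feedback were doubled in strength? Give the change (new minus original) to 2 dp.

0.06 °C

Original: g = 0.0632, ΔT = 1/(1−0.0632) = 1.0675 °C.
With doubled permafrost-carbon: g' = 0.1159, ΔT' = 1/(1−0.1159) = 1.1311 °C.
Change = 1.1311 − 1.0675 = 0.06 °C.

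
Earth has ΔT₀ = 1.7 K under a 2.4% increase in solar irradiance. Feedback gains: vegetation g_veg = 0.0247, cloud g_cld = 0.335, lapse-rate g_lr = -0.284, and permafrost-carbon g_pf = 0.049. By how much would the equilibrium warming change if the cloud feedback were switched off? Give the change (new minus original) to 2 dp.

Original: g = 0.1247, ΔT = 1.7/(1−0.1247) = 1.9422 K.
Without cloud: g' = -0.2103, ΔT' = 1.7/(1+0.2103) = 1.4046 K.
Change = 1.4046 − 1.9422 = -0.54 K.

-0.54 K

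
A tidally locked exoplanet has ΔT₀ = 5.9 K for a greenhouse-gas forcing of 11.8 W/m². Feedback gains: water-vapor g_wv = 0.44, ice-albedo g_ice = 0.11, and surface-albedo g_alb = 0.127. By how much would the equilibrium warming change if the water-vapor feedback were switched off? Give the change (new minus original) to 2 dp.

Original: g = 0.677, ΔT = 5.9/(1−0.677) = 18.2663 K.
Without water-vapor: g' = 0.237, ΔT' = 5.9/(1−0.237) = 7.7326 K.
Change = 7.7326 − 18.2663 = -10.53 K.

-10.53 K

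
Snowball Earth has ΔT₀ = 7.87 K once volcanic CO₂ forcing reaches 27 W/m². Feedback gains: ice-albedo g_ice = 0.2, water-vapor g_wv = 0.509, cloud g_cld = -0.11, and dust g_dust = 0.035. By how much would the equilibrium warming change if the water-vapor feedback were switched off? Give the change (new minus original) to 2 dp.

-12.51 K

Original: g = 0.634, ΔT = 7.87/(1−0.634) = 21.5027 K.
Without water-vapor: g' = 0.125, ΔT' = 7.87/(1−0.125) = 8.9943 K.
Change = 8.9943 − 21.5027 = -12.51 K.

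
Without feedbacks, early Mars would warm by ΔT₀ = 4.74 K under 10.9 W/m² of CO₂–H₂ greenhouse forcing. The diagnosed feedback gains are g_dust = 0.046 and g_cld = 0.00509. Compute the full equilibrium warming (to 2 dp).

5.00 K

Total gain g = 0.046 + 0.00509 = 0.05109.
Amplification A = 1/(1 − 0.05109) = 1.054.
ΔT = 4.74 × 1.054 = 5.00 K.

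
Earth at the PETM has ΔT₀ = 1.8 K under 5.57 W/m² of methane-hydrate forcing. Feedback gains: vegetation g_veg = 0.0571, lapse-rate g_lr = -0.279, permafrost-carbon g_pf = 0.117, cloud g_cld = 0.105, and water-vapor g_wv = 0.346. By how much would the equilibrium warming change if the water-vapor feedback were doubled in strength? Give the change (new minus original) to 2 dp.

3.09 K

Original: g = 0.3461, ΔT = 1.8/(1−0.3461) = 2.7527 K.
With doubled water-vapor: g' = 0.6921, ΔT' = 1.8/(1−0.6921) = 5.8461 K.
Change = 5.8461 − 2.7527 = 3.09 K.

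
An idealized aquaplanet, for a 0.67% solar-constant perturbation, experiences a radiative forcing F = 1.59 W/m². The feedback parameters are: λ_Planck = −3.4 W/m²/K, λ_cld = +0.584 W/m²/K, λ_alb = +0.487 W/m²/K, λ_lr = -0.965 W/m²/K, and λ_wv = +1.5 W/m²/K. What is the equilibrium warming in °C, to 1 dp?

Net feedback parameter λ = (−3.4) + (+0.584) + (+0.487) + (-0.965) + (+1.5) = -1.794 W/m²/K.
ΔT = −F/λ = −1.59/(-1.794) = 0.9 °C.

0.9 °C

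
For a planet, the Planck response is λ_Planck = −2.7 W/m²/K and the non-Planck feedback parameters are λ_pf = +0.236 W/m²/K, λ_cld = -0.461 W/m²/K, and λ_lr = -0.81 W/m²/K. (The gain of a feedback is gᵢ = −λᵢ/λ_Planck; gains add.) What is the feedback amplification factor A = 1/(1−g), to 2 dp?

Convert to gains: g_pf = 0.236/2.7 = 0.08741; g_cld = -0.461/2.7 = -0.1707; g_lr = -0.81/2.7 = -0.3.
Total gain g = -0.38329.
A = 1/(1 + 0.38329) = 0.72.

0.72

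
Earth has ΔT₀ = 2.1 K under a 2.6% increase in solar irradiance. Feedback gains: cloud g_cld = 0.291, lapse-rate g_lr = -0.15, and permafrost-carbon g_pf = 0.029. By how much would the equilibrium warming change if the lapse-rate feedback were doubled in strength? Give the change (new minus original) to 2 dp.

Original: g = 0.17, ΔT = 2.1/(1−0.17) = 2.5301 K.
With doubled lapse-rate: g' = 0.02, ΔT' = 2.1/(1−0.02) = 2.1429 K.
Change = 2.1429 − 2.5301 = -0.39 K.

-0.39 K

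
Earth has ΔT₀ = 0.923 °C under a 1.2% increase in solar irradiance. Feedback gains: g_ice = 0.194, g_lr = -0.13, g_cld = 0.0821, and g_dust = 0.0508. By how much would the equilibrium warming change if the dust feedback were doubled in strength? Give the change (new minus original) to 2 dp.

0.08 °C

Original: g = 0.1969, ΔT = 0.923/(1−0.1969) = 1.1493 °C.
With doubled dust: g' = 0.2477, ΔT' = 0.923/(1−0.2477) = 1.2269 °C.
Change = 1.2269 − 1.1493 = 0.08 °C.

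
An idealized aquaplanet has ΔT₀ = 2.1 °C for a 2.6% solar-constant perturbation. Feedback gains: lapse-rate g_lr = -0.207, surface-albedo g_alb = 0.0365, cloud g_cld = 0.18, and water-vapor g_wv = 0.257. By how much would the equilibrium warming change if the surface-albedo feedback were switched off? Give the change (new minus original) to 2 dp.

Original: g = 0.2665, ΔT = 2.1/(1−0.2665) = 2.8630 °C.
Without surface-albedo: g' = 0.23, ΔT' = 2.1/(1−0.23) = 2.7273 °C.
Change = 2.7273 − 2.8630 = -0.14 °C.

-0.14 °C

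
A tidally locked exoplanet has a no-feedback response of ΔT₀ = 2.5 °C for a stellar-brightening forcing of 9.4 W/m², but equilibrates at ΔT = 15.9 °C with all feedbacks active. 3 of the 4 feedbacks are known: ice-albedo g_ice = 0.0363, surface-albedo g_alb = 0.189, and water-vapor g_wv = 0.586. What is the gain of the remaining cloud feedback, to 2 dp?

Amplification A = ΔT/ΔT₀ = 15.9/2.5 = 6.36.
Total gain g = 1 − 1/A = 1 − 1/6.36 = 0.8428.
Known gains sum to 0.0363 + 0.189 + 0.586 = 0.8113.
g_cld = 0.8428 − 0.8113 = 0.03.

0.03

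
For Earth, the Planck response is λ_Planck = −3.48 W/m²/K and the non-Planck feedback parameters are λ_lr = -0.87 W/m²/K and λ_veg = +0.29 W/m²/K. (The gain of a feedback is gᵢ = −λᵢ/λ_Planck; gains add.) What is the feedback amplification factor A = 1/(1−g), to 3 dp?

0.857

Convert to gains: g_lr = -0.87/3.48 = -0.25; g_veg = 0.29/3.48 = 0.08333.
Total gain g = -0.16667.
A = 1/(1 + 0.16667) = 0.857.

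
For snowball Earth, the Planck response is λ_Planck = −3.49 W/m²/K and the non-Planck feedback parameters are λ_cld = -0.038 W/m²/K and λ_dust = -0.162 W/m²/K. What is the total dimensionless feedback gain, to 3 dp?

-0.057

Convert to gains: g_cld = -0.038/3.49 = -0.01089; g_dust = -0.162/3.49 = -0.04642.
Total gain g = -0.05731.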